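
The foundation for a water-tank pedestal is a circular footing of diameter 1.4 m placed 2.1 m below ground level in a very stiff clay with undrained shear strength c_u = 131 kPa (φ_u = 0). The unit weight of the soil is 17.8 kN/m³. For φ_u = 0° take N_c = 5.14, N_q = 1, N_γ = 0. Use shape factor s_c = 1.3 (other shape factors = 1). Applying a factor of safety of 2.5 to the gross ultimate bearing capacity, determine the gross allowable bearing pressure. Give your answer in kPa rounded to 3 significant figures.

Overburden at base level: q = 17.8 × 2.1 = 37.38 kPa.
Cohesion term c·N_c·s_c = 131 × 5.14 × 1.3 = 875.34 kPa; surcharge term q·N_q = 37.38 × 1 = 37.38 kPa.
q_ult = 875.34 + 37.38 = 912.72 kPa.
q_all = q_ult / FS = 912.72 / 2.5 = 365.09 kPa.

q_all ≈ 365 kPa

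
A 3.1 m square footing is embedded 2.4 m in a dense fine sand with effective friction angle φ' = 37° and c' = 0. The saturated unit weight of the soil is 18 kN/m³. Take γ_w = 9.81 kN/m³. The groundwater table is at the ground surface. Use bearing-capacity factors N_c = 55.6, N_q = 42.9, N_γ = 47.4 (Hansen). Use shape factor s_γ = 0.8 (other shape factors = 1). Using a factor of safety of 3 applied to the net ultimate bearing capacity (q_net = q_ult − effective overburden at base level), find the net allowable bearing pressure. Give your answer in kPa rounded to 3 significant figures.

q_all(net) ≈ 435 kPa

Water table at ground surface, so effective unit weight γ' = 18 − 9.81 = 8.19 kN/m³ is used throughout; overburden q = 8.19 × 2.4 = 19.656 kPa; the same γ' applies in the ½γBN_γ term.
Surcharge term q·N_q = 19.656 × 42.9 = 843.24 kPa; self-weight term 0.5·γ·B·N_γ·s_γ = 0.5 × 8.19 × 3.1 × 47.4 × 0.8 = 481.38 kPa.
q_ult = 843.24 + 481.38 = 1324.6 kPa.
Net ultimate: q_net = 1324.6 − 19.656 = 1305 kPa.
q_all(net) = 1305 / 3 = 434.99 kPa.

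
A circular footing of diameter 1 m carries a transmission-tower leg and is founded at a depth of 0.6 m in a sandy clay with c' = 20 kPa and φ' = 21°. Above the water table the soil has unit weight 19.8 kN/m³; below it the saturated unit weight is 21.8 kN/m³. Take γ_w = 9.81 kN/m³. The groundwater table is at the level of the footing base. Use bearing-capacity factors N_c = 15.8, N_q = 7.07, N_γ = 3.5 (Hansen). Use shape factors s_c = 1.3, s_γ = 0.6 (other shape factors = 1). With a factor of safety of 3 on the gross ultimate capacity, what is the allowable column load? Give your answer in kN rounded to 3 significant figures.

Effective surcharge at the founding depth q = γ·D_f = 19.8 × 0.6 = 11.88 kPa.
The water table coincides with the base, so in the self-weight term γ → γ' = 11.99 kN/m³.
q_ult = c·N_c·s_c + q·N_q + 0.5·γ·B·N_γ·s_γ
     = 20 × 15.8 × 1.3 + 11.88 × 7.07 + 0.5 × 11.99 × 1 × 3.5 × 0.6
     = 410.8 + 83.992 + 12.59 = 507.38 kPa.
Gross allowable pressure q_all = 507.38 / 3 = 169.13 kPa.
Footing area = 0.7854 m², so allowable column load = 169.13 × 0.7854 = 132.83 kN.

P_all ≈ 133 kN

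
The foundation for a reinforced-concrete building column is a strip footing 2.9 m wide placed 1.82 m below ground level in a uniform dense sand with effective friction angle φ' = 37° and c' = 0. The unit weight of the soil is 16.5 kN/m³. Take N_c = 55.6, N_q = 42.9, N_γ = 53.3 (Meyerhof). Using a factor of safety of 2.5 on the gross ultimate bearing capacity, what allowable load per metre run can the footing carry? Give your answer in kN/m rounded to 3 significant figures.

≈ 2970 kN/m

Effective surcharge at the founding depth q = γ·D_f = 16.5 × 1.82 = 30.03 kPa.
q_ult = q·N_q + 0.5·γ·B·N_γ
     = 30.03 × 42.9 + 0.5 × 16.5 × 2.9 × 53.3
     = 1288.3 + 1275.2 = 2563.5 kPa.
Gross allowable pressure q_all = 2563.5 / 2.5 = 1025.4 kPa.
Allowable wall load = q_all × B = 1025.4 × 2.9 = 2973.6 kN per metre run.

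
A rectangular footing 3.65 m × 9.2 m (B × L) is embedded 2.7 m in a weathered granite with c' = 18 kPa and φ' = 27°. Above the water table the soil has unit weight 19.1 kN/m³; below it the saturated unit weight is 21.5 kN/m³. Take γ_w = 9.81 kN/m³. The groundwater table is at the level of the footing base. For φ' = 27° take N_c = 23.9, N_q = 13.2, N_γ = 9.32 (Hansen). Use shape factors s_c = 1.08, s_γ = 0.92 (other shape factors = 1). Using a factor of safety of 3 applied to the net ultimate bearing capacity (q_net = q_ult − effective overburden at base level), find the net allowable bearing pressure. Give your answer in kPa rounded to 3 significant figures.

q_all(net) ≈ 426 kPa

Effective surcharge at the founding depth q = γ·D_f = 19.1 × 2.7 = 51.57 kPa.
The water table coincides with the base, so in the self-weight term γ → γ' = 11.69 kN/m³.
q_ult = c·N_c·s_c + q·N_q + 0.5·γ·B·N_γ·s_γ
     = 18 × 23.9 × 1.08 + 51.57 × 13.2 + 0.5 × 11.69 × 3.65 × 9.32 × 0.92
     = 464.62 + 680.72 + 182.93 = 1328.3 kPa.
Net ultimate: q_net = 1328.3 − 51.57 = 1276.7 kPa.
q_all(net) = 1276.7 / 3 = 425.57 kPa.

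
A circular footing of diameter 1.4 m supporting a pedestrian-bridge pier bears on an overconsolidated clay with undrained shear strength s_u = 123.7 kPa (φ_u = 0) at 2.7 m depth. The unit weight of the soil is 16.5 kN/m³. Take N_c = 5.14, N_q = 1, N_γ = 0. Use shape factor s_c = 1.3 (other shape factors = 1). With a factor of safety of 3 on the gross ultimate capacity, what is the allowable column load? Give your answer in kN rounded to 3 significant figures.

Overburden at base level: q = 16.5 × 2.7 = 44.55 kPa.
Cohesion term c·N_c·s_c = 123.7 × 5.14 × 1.3 = 826.56 kPa; surcharge term q·N_q = 44.55 × 1 = 44.55 kPa.
q_ult = 826.56 + 44.55 = 871.11 kPa.
Gross allowable pressure q_all = 871.11 / 3 = 290.37 kPa.
Footing area = 1.5394 m², so allowable column load = 290.37 × 1.5394 = 447 kN.

P_all ≈ 447 kN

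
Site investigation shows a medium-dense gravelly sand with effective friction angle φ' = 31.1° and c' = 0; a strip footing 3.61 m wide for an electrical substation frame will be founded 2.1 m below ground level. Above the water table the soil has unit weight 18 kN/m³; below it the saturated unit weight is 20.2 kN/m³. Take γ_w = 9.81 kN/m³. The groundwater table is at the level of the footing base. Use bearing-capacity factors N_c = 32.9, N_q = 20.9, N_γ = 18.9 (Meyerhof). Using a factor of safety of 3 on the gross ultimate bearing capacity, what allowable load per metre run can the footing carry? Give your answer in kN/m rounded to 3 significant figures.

Effective surcharge at the founding depth q = γ·D_f = 18 × 2.1 = 37.8 kPa.
The water table coincides with the base, so in the self-weight term γ → γ' = 10.39 kN/m³.
q_ult = q·N_q + 0.5·γ·B·N_γ
     = 37.8 × 20.9 + 0.5 × 10.39 × 3.61 × 18.9
     = 790.02 + 354.45 = 1144.5 kPa.
Gross allowable pressure q_all = 1144.5 / 3 = 381.49 kPa.
Allowable wall load = q_all × B = 381.49 × 3.61 = 1377.2 kN per metre run.

≈ 1380 kN/m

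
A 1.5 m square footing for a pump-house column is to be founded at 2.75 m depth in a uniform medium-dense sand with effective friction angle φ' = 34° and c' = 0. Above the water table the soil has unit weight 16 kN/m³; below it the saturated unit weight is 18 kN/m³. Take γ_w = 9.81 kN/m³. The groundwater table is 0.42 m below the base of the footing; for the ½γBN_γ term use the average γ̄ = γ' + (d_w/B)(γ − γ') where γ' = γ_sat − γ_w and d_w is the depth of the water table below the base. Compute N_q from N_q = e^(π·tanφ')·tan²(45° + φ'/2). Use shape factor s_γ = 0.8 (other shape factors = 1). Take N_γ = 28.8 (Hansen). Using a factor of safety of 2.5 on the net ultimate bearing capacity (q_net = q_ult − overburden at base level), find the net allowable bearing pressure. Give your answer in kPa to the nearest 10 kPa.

q_all(net) ≈ 570 kPa

N_q = e^(π·tan34°)·tan²(62°) = 29.44.
Effective surcharge at the founding depth q = γ·D_f = 16 × 2.75 = 44 kPa.
With d_w = 0.42 m < B, γ̄ = 8.19 + (0.42/1.5) × (16 − 8.19) = 10.377 kN/m³.
q_ult = q·N_q + 0.5·γ·B·N_γ·s_γ
     = 44 × 29.44 + 0.5 × 10.377 × 1.5 × 28.8 × 0.8
     = 1295.4 + 179.31 = 1474.7 kPa.
q_net = 1474.7 − 44 = 1430.7 kPa.
q_all(net) = 1430.7 / 2.5 = 572.26 kPa.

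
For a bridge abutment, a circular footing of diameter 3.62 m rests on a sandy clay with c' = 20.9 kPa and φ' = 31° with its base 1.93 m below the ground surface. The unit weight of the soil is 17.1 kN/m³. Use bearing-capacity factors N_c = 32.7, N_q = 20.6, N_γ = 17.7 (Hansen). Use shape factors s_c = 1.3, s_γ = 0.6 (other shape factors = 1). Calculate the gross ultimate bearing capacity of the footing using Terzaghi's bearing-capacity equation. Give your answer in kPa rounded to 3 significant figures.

q = γ·D_f = 17.1 × 1.93 = 33.003 kPa.
c·N_c·s_c = 20.9 × 32.7 × 1.3 = 888.46 kPa
q·N_q = 33.003 × 20.6 = 679.86 kPa
0.5·γ·B·N_γ·s_γ = 0.5 × 17.1 × 3.62 × 17.7 × 0.6 = 328.7 kPa
q_ult = 888.46 + 679.86 + 328.7 = 1897 kPa.

q_ult ≈ 1900 kPa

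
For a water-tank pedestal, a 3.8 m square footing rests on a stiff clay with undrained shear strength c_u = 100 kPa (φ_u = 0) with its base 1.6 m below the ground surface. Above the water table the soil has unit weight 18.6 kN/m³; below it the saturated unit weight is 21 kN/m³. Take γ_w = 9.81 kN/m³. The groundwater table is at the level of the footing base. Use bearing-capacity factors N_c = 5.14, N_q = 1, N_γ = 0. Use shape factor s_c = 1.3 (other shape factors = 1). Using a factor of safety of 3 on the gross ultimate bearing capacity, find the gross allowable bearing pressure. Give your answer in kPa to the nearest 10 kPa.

q = γ·D_f = 18.6 × 1.6 = 29.76 kPa.
c·N_c·s_c = 100 × 5.14 × 1.3 = 668.2 kPa
q·N_q = 29.76 × 1 = 29.76 kPa
q_ult = 668.2 + 29.76 = 697.96 kPa.
q_all = 697.96 / 3 = 232.65 kPa.

q_all ≈ 230 kPa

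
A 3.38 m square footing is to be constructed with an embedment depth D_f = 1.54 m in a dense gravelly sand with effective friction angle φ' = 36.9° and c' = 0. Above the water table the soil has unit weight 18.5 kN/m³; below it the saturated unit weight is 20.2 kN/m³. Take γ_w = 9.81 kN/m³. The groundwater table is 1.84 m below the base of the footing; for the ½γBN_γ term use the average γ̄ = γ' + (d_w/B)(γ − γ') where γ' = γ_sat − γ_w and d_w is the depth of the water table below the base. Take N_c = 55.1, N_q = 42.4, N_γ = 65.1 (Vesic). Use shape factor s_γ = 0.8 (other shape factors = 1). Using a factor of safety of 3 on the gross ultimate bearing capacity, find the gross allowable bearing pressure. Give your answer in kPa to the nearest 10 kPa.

q_all ≈ 840 kPa

Overburden at base level: q = 18.5 × 1.54 = 28.49 kPa.
The water table is 1.84 m below the base (< B = 3.38 m), so the ½γBN_γ term uses γ̄ = γ' + (d_w/B)(γ − γ') = 10.39 + (1.84/3.38)(18.5 − 10.39) = 14.805 kN/m³.
Surcharge term q·N_q = 28.49 × 42.4 = 1208 kPa; self-weight term 0.5·γ·B·N_γ·s_γ = 0.5 × 14.805 × 3.38 × 65.1 × 0.8 = 1303.1 kPa.
q_ult = 1208 + 1303.1 = 2511 kPa.
q_all = 2511 / 3 = 837.01 kPa.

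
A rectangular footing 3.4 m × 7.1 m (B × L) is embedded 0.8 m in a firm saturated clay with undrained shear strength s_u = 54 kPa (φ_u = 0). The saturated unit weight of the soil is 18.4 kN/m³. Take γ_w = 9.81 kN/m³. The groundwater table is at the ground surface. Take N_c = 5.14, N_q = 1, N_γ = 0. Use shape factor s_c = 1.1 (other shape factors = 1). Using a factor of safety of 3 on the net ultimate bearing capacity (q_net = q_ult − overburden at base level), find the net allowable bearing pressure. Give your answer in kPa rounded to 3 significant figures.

q_all(net) ≈ 102 kPa

γ' = 18.4 − 9.81 = 8.59 kN/m³ (submerged throughout). q = 8.59 × 0.8 = 6.872 kPa.
c·N_c·s_c = 54 × 5.14 × 1.1 = 305.32 kPa
q·N_q = 6.872 × 1 = 6.872 kPa
q_ult = 305.32 + 6.872 = 312.19 kPa.
q_net = 312.19 − 6.872 = 305.32 kPa.
q_all(net) = 305.32 / 3 = 101.77 kPa.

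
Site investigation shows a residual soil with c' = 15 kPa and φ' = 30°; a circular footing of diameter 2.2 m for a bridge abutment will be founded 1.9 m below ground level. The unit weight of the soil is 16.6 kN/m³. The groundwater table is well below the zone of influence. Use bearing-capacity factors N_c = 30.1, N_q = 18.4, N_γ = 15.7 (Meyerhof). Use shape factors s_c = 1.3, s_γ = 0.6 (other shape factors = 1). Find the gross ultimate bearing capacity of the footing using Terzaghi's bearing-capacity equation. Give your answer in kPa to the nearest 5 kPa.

q_ult ≈ 1340 kPa

Effective surcharge at the founding depth q = γ·D_f = 16.6 × 1.9 = 31.54 kPa.
q_ult = c·N_c·s_c + q·N_q + 0.5·γ·B·N_γ·s_γ
     = 15 × 30.1 × 1.3 + 31.54 × 18.4 + 0.5 × 16.6 × 2.2 × 15.7 × 0.6
     = 586.95 + 580.34 + 172.01 = 1339.3 kPa.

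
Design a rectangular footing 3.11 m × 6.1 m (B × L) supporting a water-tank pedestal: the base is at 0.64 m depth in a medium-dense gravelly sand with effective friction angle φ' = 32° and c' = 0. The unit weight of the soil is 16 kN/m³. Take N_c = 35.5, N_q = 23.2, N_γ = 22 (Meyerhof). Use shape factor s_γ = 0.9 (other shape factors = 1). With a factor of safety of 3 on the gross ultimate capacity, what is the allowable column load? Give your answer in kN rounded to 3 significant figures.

q = γ·D_f = 16 × 0.64 = 10.24 kPa.
q·N_q = 10.24 × 23.2 = 237.57 kPa
0.5·γ·B·N_γ·s_γ = 0.5 × 16 × 3.11 × 22 × 0.9 = 492.62 kPa
q_ult = 237.57 + 492.62 = 730.19 kPa.
Gross allowable pressure q_all = 730.19 / 3 = 243.4 kPa.
Footing area = 18.971 m², so allowable column load = 243.4 × 18.971 = 4617.5 kN.

P_all ≈ 4620 kN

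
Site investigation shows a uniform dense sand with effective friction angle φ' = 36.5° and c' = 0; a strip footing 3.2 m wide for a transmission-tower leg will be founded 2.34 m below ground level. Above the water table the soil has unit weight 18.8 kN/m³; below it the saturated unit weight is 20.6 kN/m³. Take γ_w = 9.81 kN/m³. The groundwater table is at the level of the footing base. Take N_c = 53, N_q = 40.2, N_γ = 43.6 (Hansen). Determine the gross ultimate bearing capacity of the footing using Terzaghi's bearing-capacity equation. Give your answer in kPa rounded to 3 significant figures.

Overburden at base level: q = 18.8 × 2.34 = 43.992 kPa.
Below the base the soil is submerged, so the ½γBN_γ term uses γ' = 20.6 − 9.81 = 10.79 kN/m³.
Surcharge term q·N_q = 43.992 × 40.2 = 1768.5 kPa; self-weight term 0.5·γ·B·N_γ = 0.5 × 10.79 × 3.2 × 43.6 = 752.71 kPa.
q_ult = 1768.5 + 752.71 = 2521.2 kPa.

q_ult ≈ 2520 kPa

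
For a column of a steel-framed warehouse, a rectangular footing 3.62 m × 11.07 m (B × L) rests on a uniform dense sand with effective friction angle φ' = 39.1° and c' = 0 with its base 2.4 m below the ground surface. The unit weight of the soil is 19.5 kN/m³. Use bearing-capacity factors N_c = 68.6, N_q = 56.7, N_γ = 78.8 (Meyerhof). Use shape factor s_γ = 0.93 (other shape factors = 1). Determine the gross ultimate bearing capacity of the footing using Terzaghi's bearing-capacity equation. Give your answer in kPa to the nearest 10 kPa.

q_ult ≈ 5240 kPa

q = γ·D_f = 19.5 × 2.4 = 46.8 kPa.
q·N_q = 46.8 × 56.7 = 2653.6 kPa
0.5·γ·B·N_γ·s_γ = 0.5 × 19.5 × 3.62 × 78.8 × 0.93 = 2586.6 kPa
q_ult = 2653.6 + 2586.6 = 5240.1 kPa.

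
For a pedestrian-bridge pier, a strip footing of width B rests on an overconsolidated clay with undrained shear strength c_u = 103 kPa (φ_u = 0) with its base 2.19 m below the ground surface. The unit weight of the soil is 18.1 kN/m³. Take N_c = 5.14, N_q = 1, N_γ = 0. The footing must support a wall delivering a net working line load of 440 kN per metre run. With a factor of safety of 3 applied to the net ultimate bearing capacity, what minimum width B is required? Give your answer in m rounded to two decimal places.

q = γ·D_f = 18.1 × 2.19 = 39.639 kPa.
c·N_c = 103 × 5.14 = 529.42 kPa
q·N_q = 39.639 × 1 = 39.639 kPa
q_ult = 529.42 + 39.639 = 569.06 kPa.
For φ = 0 the ½γBN_γ term vanishes, so q_ult is independent of B. q_net = 569.06 − 39.639 = 529.42 kPa; q_all(net) = 529.42/3 = 176.47 kPa.
Required width B = w / q_all(net) = 440 / 176.47 = 2.493 m.

B = 2.49 m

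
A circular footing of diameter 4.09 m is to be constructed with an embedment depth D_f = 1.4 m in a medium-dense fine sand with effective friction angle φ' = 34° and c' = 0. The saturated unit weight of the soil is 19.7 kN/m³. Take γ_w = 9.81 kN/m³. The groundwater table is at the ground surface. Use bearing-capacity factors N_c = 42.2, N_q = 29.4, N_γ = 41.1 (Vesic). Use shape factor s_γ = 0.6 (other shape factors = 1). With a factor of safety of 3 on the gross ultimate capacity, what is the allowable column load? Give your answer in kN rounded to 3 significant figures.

Water table at ground surface, so effective unit weight γ' = 19.7 − 9.81 = 9.89 kN/m³ is used throughout; overburden q = 9.89 × 1.4 = 13.846 kPa; the same γ' applies in the ½γBN_γ term.
Surcharge term q·N_q = 13.846 × 29.4 = 407.07 kPa; self-weight term 0.5·γ·B·N_γ·s_γ = 0.5 × 9.89 × 4.09 × 41.1 × 0.6 = 498.75 kPa.
q_ult = 407.07 + 498.75 = 905.82 kPa.
Gross allowable pressure q_all = 905.82 / 3 = 301.94 kPa.
Footing area = 13.1382 m², so allowable column load = 301.94 × 13.1382 = 3967 kN.

P_all ≈ 3970 kN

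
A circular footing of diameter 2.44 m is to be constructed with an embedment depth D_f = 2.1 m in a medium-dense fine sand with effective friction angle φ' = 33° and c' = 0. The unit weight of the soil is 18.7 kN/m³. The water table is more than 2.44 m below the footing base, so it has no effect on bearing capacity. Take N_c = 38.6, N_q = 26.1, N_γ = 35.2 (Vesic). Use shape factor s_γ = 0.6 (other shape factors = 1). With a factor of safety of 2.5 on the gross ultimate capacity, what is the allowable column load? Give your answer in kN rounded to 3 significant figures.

P_all ≈ 2820 kN

Overburden at base level: q = 18.7 × 2.1 = 39.27 kPa.
Surcharge term q·N_q = 39.27 × 26.1 = 1024.9 kPa; self-weight term 0.5·γ·B·N_γ·s_γ = 0.5 × 18.7 × 2.44 × 35.2 × 0.6 = 481.83 kPa.
q_ult = 1024.9 + 481.83 = 1506.8 kPa.
Gross allowable pressure q_all = 1506.8 / 2.5 = 602.71 kPa.
Footing area = 4.6759 m², so allowable column load = 602.71 × 4.6759 = 2818.2 kN.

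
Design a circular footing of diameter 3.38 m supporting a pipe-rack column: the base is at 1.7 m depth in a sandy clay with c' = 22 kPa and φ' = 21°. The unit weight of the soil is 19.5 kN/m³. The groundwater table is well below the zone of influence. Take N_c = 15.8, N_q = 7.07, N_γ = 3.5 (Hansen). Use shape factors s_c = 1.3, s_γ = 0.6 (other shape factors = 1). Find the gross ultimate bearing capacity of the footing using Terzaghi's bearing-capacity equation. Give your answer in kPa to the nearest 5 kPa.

Effective surcharge at the founding depth q = γ·D_f = 19.5 × 1.7 = 33.15 kPa.
q_ult = c·N_c·s_c + q·N_q + 0.5·γ·B·N_γ·s_γ
     = 22 × 15.8 × 1.3 + 33.15 × 7.07 + 0.5 × 19.5 × 3.38 × 3.5 × 0.6
     = 451.88 + 234.37 + 69.206 = 755.46 kPa.

q_ult ≈ 755 kPa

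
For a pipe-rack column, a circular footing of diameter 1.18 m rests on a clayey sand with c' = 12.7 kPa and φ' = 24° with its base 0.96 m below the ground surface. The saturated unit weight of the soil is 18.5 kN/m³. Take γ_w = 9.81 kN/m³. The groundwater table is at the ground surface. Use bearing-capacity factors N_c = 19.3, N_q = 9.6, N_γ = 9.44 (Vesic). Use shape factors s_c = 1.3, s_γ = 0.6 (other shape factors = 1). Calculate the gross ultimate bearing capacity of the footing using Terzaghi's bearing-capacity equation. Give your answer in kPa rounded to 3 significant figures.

q_ult ≈ 428 kPa

Water table at ground surface, so effective unit weight γ' = 18.5 − 9.81 = 8.69 kN/m³ is used throughout; overburden q = 8.69 × 0.96 = 8.3424 kPa; the same γ' applies in the ½γBN_γ term.
Cohesion term c·N_c·s_c = 12.7 × 19.3 × 1.3 = 318.64 kPa; surcharge term q·N_q = 8.3424 × 9.6 = 80.087 kPa; self-weight term 0.5·γ·B·N_γ·s_γ = 0.5 × 8.69 × 1.18 × 9.44 × 0.6 = 29.04 kPa.
q_ult = 318.64 + 80.087 + 29.04 = 427.77 kPa.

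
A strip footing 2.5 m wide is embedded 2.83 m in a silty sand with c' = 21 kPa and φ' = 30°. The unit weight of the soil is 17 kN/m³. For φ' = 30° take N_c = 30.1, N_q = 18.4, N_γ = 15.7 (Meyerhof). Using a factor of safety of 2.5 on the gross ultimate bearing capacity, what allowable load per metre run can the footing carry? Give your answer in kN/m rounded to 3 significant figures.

≈ 1850 kN/m

Overburden at base level: q = 17 × 2.83 = 48.11 kPa.
Cohesion term c·N_c = 21 × 30.1 = 632.1 kPa; surcharge term q·N_q = 48.11 × 18.4 = 885.22 kPa; self-weight term 0.5·γ·B·N_γ = 0.5 × 17 × 2.5 × 15.7 = 333.62 kPa.
q_ult = 632.1 + 885.22 + 333.62 = 1850.9 kPa.
Gross allowable pressure q_all = 1850.9 / 2.5 = 740.38 kPa.
Allowable wall load = q_all × B = 740.38 × 2.5 = 1850.9 kN per metre run.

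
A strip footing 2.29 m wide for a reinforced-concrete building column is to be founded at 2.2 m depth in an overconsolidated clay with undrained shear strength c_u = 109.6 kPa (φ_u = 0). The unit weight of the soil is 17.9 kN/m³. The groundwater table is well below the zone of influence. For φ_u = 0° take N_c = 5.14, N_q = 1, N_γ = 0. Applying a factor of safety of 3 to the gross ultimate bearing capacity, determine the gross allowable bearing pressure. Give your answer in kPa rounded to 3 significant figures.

Effective surcharge at the founding depth q = γ·D_f = 17.9 × 2.2 = 39.38 kPa.
q_ult = c·N_c + q·N_q
     = 109.6 × 5.14 + 39.38 × 1
     = 563.34 + 39.38 = 602.72 kPa.
q_all = q_ult / FS = 602.72 / 3 = 200.91 kPa.

q_all ≈ 201 kPa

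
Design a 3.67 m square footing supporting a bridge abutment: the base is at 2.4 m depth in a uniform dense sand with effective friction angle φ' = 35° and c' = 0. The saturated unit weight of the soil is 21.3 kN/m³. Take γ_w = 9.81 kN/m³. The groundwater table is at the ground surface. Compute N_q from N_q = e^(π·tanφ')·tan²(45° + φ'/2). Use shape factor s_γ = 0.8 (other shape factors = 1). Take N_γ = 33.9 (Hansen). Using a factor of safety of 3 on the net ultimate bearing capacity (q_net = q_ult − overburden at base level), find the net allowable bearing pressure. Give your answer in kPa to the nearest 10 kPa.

q_all(net) ≈ 490 kPa

N_q = e^(π·tan35°)·tan²(62.5°) = 33.3.
γ' = 21.3 − 9.81 = 11.49 kN/m³ (submerged throughout). q = 11.49 × 2.4 = 27.576 kPa; the same γ' applies in the ½γBN_γ term.
q·N_q = 27.576 × 33.296 = 918.17 kPa
0.5·γ·B·N_γ·s_γ = 0.5 × 11.49 × 3.67 × 33.9 × 0.8 = 571.8 kPa
q_ult = 918.17 + 571.8 = 1490 kPa.
q_net = 1490 − 27.576 = 1462.4 kPa.
q_all(net) = 1462.4 / 3 = 487.47 kPa.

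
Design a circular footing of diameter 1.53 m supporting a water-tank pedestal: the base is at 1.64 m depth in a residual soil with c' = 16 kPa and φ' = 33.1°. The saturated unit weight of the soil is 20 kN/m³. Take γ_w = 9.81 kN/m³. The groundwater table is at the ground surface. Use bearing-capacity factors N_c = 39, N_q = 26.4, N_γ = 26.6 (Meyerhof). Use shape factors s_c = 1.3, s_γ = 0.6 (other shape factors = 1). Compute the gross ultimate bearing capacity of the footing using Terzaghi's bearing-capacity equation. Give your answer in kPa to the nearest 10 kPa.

γ' = 20 − 9.81 = 10.19 kN/m³ (submerged throughout). q = 10.19 × 1.64 = 16.712 kPa; the same γ' applies in the ½γBN_γ term.
c·N_c·s_c = 16 × 39 × 1.3 = 811.2 kPa
q·N_q = 16.712 × 26.4 = 441.19 kPa
0.5·γ·B·N_γ·s_γ = 0.5 × 10.19 × 1.53 × 26.6 × 0.6 = 124.41 kPa
q_ult = 811.2 + 441.19 + 124.41 = 1376.8 kPa.

q_ult ≈ 1380 kPa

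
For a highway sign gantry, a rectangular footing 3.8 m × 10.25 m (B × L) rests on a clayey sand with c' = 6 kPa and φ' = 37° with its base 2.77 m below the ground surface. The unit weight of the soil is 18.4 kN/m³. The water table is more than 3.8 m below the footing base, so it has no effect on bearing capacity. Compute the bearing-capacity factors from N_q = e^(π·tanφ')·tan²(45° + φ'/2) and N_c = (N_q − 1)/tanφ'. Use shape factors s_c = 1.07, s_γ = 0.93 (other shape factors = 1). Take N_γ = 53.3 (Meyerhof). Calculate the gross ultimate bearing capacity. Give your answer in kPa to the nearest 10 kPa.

tan37° = 0.7536, so N_q = e^(π×0.7536)·tan²(63.5°) = 10.669 × 4.023 = 42.92.
N_c = (42.92 − 1)/tan37° = 55.63.
Overburden at base level: q = 18.4 × 2.77 = 50.968 kPa.
Cohesion term c·N_c·s_c = 6 × 55.63 × 1.07 = 357.14 kPa; surcharge term q·N_q = 50.968 × 42.92 = 2187.5 kPa; self-weight term 0.5·γ·B·N_γ·s_γ = 0.5 × 18.4 × 3.8 × 53.3 × 0.93 = 1732.9 kPa.
q_ult = 357.14 + 2187.5 + 1732.9 = 4277.6 kPa.

q_ult ≈ 4280 kPa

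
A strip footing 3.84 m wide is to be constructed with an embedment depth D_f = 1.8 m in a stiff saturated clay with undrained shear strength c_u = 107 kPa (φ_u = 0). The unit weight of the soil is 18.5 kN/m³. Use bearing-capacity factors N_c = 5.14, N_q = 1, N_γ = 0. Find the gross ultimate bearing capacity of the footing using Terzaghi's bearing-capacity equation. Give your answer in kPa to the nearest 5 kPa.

q_ult ≈ 585 kPa

Effective surcharge at the founding depth q = γ·D_f = 18.5 × 1.8 = 33.3 kPa.
q_ult = c·N_c + q·N_q
     = 107 × 5.14 + 33.3 × 1
     = 549.98 + 33.3 = 583.28 kPa.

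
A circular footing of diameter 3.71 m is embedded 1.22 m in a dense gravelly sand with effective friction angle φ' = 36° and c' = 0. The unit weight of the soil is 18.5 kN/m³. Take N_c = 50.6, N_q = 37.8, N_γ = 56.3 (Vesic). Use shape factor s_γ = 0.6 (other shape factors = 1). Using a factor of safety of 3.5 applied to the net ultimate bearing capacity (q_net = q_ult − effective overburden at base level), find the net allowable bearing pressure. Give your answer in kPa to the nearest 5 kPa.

Overburden at base level: q = 18.5 × 1.22 = 22.57 kPa.
Surcharge term q·N_q = 22.57 × 37.8 = 853.15 kPa; self-weight term 0.5·γ·B·N_γ·s_γ = 0.5 × 18.5 × 3.71 × 56.3 × 0.6 = 1159.2 kPa.
q_ult = 853.15 + 1159.2 = 2012.4 kPa.
Net ultimate: q_net = 2012.4 − 22.57 = 1989.8 kPa.
q_all(net) = 1989.8 / 3.5 = 568.52 kPa.

q_all(net) ≈ 570 kPa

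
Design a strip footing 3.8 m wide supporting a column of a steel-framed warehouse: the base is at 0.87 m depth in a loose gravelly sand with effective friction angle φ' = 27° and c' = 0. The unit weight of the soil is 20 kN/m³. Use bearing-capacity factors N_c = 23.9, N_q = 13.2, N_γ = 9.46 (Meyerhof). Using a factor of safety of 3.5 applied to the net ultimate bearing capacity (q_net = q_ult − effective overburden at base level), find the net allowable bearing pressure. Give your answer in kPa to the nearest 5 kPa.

q_all(net) ≈ 165 kPa

Overburden at base level: q = 20 × 0.87 = 17.4 kPa.
Surcharge term q·N_q = 17.4 × 13.2 = 229.68 kPa; self-weight term 0.5·γ·B·N_γ = 0.5 × 20 × 3.8 × 9.46 = 359.48 kPa.
q_ult = 229.68 + 359.48 = 589.16 kPa.
Net ultimate: q_net = 589.16 − 17.4 = 571.76 kPa.
q_all(net) = 571.76 / 3.5 = 163.36 kPa.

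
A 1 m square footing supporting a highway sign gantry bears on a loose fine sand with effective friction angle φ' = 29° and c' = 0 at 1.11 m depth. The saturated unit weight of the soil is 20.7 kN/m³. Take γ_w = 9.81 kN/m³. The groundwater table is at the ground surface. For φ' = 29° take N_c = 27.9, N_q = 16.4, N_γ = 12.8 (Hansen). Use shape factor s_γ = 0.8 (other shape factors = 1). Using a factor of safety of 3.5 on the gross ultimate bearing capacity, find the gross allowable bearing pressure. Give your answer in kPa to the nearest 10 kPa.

q_all ≈ 70 kPa

γ' = 20.7 − 9.81 = 10.89 kN/m³ (submerged throughout). q = 10.89 × 1.11 = 12.088 kPa; the same γ' applies in the ½γBN_γ term.
q·N_q = 12.088 × 16.4 = 198.24 kPa
0.5·γ·B·N_γ·s_γ = 0.5 × 10.89 × 1 × 12.8 × 0.8 = 55.757 kPa
q_ult = 198.24 + 55.757 = 254 kPa.
q_all = 254 / 3.5 = 72.571 kPa.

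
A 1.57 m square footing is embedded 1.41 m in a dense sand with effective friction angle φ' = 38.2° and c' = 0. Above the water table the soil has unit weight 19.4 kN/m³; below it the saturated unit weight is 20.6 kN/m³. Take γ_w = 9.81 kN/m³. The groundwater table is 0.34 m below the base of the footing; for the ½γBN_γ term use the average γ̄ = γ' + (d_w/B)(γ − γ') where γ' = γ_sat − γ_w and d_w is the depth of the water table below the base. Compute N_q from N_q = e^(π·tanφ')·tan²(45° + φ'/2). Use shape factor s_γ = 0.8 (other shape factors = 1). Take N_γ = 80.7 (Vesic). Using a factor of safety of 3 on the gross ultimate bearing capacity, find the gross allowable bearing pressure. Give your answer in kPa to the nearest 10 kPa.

q_all ≈ 670 kPa

N_q = e^(π·tan38.2°)·tan²(64.1°) = 50.25.
Overburden at base level: q = 19.4 × 1.41 = 27.354 kPa.
The water table is 0.34 m below the base (< B = 1.57 m), so the ½γBN_γ term uses γ̄ = γ' + (d_w/B)(γ − γ') = 10.79 + (0.34/1.57)(19.4 − 10.79) = 12.655 kN/m³.
Surcharge term q·N_q = 27.354 × 50.251 = 1374.6 kPa; self-weight term 0.5·γ·B·N_γ·s_γ = 0.5 × 12.655 × 1.57 × 80.7 × 0.8 = 641.33 kPa.
q_ult = 1374.6 + 641.33 = 2015.9 kPa.
q_all = 2015.9 / 3 = 671.97 kPa.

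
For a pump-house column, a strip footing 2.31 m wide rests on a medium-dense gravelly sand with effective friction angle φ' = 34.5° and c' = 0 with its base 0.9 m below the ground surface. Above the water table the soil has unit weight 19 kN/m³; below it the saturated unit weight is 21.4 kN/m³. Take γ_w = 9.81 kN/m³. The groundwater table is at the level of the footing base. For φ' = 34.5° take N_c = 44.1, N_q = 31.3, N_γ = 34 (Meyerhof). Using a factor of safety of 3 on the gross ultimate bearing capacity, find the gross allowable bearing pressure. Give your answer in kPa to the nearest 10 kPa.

q_all ≈ 330 kPa

q = γ·D_f = 19 × 0.9 = 17.1 kPa.
For the ½γBN_γ term take γ' = 21.4 − 9.81 = 11.59 kN/m³ (soil below base is submerged).
q·N_q = 17.1 × 31.3 = 535.23 kPa
0.5·γ·B·N_γ = 0.5 × 11.59 × 2.31 × 34 = 455.14 kPa
q_ult = 535.23 + 455.14 = 990.37 kPa.
q_all = 990.37 / 3 = 330.12 kPa.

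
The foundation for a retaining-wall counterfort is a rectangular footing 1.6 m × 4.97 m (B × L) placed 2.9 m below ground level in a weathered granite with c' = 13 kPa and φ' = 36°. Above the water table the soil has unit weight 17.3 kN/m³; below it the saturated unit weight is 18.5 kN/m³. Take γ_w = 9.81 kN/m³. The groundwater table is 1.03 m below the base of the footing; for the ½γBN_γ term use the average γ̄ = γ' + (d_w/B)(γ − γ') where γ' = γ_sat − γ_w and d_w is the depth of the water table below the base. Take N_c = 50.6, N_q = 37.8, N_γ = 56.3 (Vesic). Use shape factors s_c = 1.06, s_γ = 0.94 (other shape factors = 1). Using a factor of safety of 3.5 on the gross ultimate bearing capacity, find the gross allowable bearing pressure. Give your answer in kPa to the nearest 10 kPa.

q_all ≈ 910 kPa

q = γ·D_f = 17.3 × 2.9 = 50.17 kPa.
γ' = 8.69 kN/m³; averaging over the depth B below the base, γ̄ = γ' + (d_w/B)(γ − γ') = 14.233 kN/m³.
c·N_c·s_c = 13 × 50.6 × 1.06 = 697.27 kPa
q·N_q = 50.17 × 37.8 = 1896.4 kPa
0.5·γ·B·N_γ·s_γ = 0.5 × 14.233 × 1.6 × 56.3 × 0.94 = 602.58 kPa
q_ult = 697.27 + 1896.4 + 602.58 = 3196.3 kPa.
q_all = 3196.3 / 3.5 = 913.22 kPa.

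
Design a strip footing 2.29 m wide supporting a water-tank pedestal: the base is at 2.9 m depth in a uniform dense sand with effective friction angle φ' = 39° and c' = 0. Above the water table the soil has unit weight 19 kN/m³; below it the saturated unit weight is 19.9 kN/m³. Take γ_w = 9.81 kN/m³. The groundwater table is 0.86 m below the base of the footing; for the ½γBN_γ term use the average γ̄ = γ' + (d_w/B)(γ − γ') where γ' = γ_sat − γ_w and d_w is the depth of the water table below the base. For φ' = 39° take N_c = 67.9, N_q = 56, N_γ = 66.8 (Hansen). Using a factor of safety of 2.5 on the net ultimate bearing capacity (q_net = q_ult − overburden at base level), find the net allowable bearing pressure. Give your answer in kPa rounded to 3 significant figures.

q_all(net) ≈ 1620 kPa

q = γ·D_f = 19 × 2.9 = 55.1 kPa.
γ' = 10.09 kN/m³; averaging over the depth B below the base, γ̄ = γ' + (d_w/B)(γ − γ') = 13.436 kN/m³.
q·N_q = 55.1 × 56 = 3085.6 kPa
0.5·γ·B·N_γ = 0.5 × 13.436 × 2.29 × 66.8 = 1027.7 kPa
q_ult = 3085.6 + 1027.7 = 4113.3 kPa.
q_net = 4113.3 − 55.1 = 4058.2 kPa.
q_all(net) = 4058.2 / 2.5 = 1623.3 kPa.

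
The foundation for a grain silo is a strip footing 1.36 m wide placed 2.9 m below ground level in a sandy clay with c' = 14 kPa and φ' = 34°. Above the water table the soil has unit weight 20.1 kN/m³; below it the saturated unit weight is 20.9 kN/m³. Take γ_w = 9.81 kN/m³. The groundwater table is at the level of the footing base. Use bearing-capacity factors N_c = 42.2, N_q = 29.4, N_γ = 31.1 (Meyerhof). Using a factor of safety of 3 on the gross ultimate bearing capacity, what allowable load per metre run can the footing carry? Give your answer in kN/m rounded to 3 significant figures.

q = γ·D_f = 20.1 × 2.9 = 58.29 kPa.
For the ½γBN_γ term take γ' = 20.9 − 9.81 = 11.09 kN/m³ (soil below base is submerged).
c·N_c = 14 × 42.2 = 590.8 kPa
q·N_q = 58.29 × 29.4 = 1713.7 kPa
0.5·γ·B·N_γ = 0.5 × 11.09 × 1.36 × 31.1 = 234.53 kPa
q_ult = 590.8 + 1713.7 + 234.53 = 2539.1 kPa.
Gross allowable pressure q_all = 2539.1 / 3 = 846.35 kPa.
Allowable wall load = q_all × B = 846.35 × 1.36 = 1151 kN per metre run.

≈ 1150 kN/m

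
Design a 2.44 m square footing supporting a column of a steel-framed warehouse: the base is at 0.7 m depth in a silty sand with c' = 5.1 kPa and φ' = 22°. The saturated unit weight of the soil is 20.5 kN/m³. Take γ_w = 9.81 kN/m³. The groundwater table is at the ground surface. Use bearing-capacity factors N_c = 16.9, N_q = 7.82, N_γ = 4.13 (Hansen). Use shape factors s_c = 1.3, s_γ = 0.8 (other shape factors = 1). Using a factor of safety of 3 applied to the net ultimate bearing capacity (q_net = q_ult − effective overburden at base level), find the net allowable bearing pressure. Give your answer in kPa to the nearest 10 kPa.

Water table at ground surface, so effective unit weight γ' = 20.5 − 9.81 = 10.69 kN/m³ is used throughout; overburden q = 10.69 × 0.7 = 7.483 kPa; the same γ' applies in the ½γBN_γ term.
Cohesion term c·N_c·s_c = 5.1 × 16.9 × 1.3 = 112.05 kPa; surcharge term q·N_q = 7.483 × 7.82 = 58.517 kPa; self-weight term 0.5·γ·B·N_γ·s_γ = 0.5 × 10.69 × 2.44 × 4.13 × 0.8 = 43.09 kPa.
q_ult = 112.05 + 58.517 + 43.09 = 213.65 kPa.
Net ultimate: q_net = 213.65 − 7.483 = 206.17 kPa.
q_all(net) = 206.17 / 3 = 68.724 kPa.

q_all(net) ≈ 70 kPa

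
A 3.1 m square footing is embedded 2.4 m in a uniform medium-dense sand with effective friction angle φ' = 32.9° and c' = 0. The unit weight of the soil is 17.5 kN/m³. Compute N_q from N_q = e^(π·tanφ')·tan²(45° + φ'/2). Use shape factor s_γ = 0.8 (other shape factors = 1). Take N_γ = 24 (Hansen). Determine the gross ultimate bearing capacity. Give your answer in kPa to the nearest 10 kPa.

tan32.9° = 0.6469, so N_q = e^(π×0.6469)·tan²(61.45°) = 7.632 × 3.378 = 25.78.
q = γ·D_f = 17.5 × 2.4 = 42 kPa.
q·N_q = 42 × 25.782 = 1082.9 kPa
0.5·γ·B·N_γ·s_γ = 0.5 × 17.5 × 3.1 × 24 × 0.8 = 520.8 kPa
q_ult = 1082.9 + 520.8 = 1603.7 kPa.

q_ult ≈ 1600 kPa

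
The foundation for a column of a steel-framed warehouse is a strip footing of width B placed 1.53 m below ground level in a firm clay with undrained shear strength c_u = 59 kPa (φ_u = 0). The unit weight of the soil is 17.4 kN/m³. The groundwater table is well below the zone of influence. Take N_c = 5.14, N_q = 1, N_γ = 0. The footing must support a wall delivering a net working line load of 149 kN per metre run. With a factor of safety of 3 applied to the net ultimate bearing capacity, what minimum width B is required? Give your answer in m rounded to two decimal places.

Effective surcharge at the founding depth q = γ·D_f = 17.4 × 1.53 = 26.622 kPa.
q_ult = c·N_c + q·N_q
     = 59 × 5.14 + 26.622 × 1
     = 303.26 + 26.622 = 329.88 kPa.
For φ = 0 the ½γBN_γ term vanishes, so q_ult is independent of B. q_net = 329.88 − 26.622 = 303.26 kPa; q_all(net) = 303.26/3 = 101.09 kPa.
Required width B = w / q_all(net) = 149 / 101.09 = 1.474 m.

B = 1.47 m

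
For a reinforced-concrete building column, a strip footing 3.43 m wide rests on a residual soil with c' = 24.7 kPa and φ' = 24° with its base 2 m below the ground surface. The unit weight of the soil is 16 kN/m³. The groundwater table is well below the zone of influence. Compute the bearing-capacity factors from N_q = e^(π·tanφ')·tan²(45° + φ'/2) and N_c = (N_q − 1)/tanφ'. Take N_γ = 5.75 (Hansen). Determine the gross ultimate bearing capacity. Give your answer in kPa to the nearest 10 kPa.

tan24° = 0.4452, so N_q = e^(π×0.4452)·tan²(57°) = 4.05 × 2.371 = 9.6.
N_c = (9.6 − 1)/tan24° = 19.32.
Effective surcharge at the founding depth q = γ·D_f = 16 × 2 = 32 kPa.
q_ult = c·N_c + q·N_q + 0.5·γ·B·N_γ
     = 24.7 × 19.324 + 32 × 9.6034 + 0.5 × 16 × 3.43 × 5.75
     = 477.29 + 307.31 + 157.78 = 942.38 kPa.

q_ult ≈ 940 kPa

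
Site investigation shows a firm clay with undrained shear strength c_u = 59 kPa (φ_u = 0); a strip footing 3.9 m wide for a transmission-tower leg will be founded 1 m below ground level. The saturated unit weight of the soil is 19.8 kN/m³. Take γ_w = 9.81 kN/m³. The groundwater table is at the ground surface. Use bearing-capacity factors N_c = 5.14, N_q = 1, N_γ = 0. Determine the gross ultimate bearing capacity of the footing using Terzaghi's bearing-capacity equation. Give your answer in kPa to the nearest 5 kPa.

q_ult ≈ 315 kPa

γ' = 19.8 − 9.81 = 9.99 kN/m³ (submerged throughout). q = 9.99 × 1 = 9.99 kPa.
c·N_c = 59 × 5.14 = 303.26 kPa
q·N_q = 9.99 × 1 = 9.99 kPa
q_ult = 303.26 + 9.99 = 313.25 kPa.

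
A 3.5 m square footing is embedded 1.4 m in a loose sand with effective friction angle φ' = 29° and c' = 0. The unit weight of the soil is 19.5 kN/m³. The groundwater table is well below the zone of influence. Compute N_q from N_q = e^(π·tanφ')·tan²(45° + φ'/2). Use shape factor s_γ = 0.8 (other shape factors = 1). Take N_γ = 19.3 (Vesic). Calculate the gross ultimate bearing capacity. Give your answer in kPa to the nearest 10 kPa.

tan29° = 0.5543, so N_q = e^(π×0.5543)·tan²(59.5°) = 5.705 × 2.882 = 16.44.
Overburden at base level: q = 19.5 × 1.4 = 27.3 kPa.
Surcharge term q·N_q = 27.3 × 16.443 = 448.9 kPa; self-weight term 0.5·γ·B·N_γ·s_γ = 0.5 × 19.5 × 3.5 × 19.3 × 0.8 = 526.89 kPa.
q_ult = 448.9 + 526.89 = 975.79 kPa.

q_ult ≈ 980 kPa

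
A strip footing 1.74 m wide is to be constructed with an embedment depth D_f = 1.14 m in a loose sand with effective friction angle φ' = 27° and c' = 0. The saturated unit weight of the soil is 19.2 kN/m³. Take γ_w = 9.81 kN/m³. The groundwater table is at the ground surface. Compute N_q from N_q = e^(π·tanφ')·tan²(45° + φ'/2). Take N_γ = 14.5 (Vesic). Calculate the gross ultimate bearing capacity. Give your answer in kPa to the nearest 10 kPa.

q_ult ≈ 260 kPa

tan27° = 0.5095, so N_q = e^(π×0.5095)·tan²(58.5°) = 4.957 × 2.663 = 13.2.
Water table at ground surface, so effective unit weight γ' = 19.2 − 9.81 = 9.39 kN/m³ is used throughout; overburden q = 9.39 × 1.14 = 10.705 kPa; the same γ' applies in the ½γBN_γ term.
Surcharge term q·N_q = 10.705 × 13.199 = 141.29 kPa; self-weight term 0.5·γ·B·N_γ = 0.5 × 9.39 × 1.74 × 14.5 = 118.45 kPa.
q_ult = 141.29 + 118.45 = 259.75 kPa.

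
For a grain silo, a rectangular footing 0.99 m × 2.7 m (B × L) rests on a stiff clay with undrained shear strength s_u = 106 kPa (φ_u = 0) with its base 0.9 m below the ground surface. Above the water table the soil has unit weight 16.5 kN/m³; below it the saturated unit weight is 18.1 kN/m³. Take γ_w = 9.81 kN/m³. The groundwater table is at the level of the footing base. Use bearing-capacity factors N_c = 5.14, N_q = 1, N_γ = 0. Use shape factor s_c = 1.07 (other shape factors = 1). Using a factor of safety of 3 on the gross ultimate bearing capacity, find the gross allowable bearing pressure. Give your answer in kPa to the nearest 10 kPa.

Effective surcharge at the founding depth q = γ·D_f = 16.5 × 0.9 = 14.85 kPa.
q_ult = c·N_c·s_c + q·N_q
     = 106 × 5.14 × 1.07 + 14.85 × 1
     = 582.98 + 14.85 = 597.83 kPa.
q_all = 597.83 / 3 = 199.28 kPa.

q_all ≈ 200 kPa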